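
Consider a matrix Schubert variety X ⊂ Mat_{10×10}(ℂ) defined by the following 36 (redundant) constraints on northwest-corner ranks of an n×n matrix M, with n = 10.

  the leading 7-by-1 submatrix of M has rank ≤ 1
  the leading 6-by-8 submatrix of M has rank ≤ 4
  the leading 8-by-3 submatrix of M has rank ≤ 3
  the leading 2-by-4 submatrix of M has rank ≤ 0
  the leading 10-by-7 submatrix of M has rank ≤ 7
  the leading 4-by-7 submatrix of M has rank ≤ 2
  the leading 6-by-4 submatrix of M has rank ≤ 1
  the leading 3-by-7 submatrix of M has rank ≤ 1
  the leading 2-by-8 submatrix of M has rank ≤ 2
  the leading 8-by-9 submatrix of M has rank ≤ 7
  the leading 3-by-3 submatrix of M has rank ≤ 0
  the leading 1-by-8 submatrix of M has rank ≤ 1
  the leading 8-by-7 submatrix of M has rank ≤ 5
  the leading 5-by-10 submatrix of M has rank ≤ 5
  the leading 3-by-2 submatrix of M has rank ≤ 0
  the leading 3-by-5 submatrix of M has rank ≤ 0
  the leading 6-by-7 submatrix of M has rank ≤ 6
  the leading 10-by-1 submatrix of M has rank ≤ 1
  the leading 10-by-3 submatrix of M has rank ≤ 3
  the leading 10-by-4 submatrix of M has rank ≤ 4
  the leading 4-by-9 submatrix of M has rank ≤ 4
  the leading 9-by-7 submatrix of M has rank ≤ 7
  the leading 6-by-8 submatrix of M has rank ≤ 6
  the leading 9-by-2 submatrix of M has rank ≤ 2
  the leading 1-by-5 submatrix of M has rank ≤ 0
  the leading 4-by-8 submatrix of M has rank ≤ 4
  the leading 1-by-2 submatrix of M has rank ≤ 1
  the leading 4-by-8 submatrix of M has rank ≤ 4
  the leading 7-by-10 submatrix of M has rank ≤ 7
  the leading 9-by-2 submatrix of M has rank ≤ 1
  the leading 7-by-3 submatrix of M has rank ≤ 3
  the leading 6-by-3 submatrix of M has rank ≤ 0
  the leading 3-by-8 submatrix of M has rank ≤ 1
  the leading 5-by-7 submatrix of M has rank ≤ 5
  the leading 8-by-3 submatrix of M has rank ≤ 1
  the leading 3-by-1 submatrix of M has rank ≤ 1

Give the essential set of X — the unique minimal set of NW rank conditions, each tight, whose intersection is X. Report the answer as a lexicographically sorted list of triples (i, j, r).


Rank table r_w(10×10) implied by the 36 constraints:

  i=1: 0, 0, 0, 0, 0, 1, 1, 1, 1, 1
  i=2: 0, 0, 0, 0, 0, 1, 1, 1, 2, 2
  i=3: 0, 0, 0, 0, 0, 1, 1, 1, 2, 3
  i=4: 0, 0, 0, 1, 1, 2, 2, 2, 3, 4
  i=5: 0, 0, 0, 1, 2, 3, 3, 3, 4, 5
  i=6: 0, 0, 0, 1, 2, 3, 4, 4, 5, 6
  i=7: 1, 1, 1, 2, 3, 4, 5, 5, 6, 7
  i=8: 1, 1, 1, 2, 3, 4, 5, 6, 7, 8
  i=9: 1, 1, 2, 3, 4, 5, 6, 7, 8, 9
  i=10: 1, 2, 3, 4, 5, 6, 7, 8, 9, 10

hence w(1..10) = (6, 9, 10, 4, 5, 7, 1, 8, 3, 2).

Fulton essential set (5 of the 31 Rothe cells):

[(3, 5, 0), (3, 8, 1), (6, 3, 0), (8, 3, 1), (9, 2, 1)]


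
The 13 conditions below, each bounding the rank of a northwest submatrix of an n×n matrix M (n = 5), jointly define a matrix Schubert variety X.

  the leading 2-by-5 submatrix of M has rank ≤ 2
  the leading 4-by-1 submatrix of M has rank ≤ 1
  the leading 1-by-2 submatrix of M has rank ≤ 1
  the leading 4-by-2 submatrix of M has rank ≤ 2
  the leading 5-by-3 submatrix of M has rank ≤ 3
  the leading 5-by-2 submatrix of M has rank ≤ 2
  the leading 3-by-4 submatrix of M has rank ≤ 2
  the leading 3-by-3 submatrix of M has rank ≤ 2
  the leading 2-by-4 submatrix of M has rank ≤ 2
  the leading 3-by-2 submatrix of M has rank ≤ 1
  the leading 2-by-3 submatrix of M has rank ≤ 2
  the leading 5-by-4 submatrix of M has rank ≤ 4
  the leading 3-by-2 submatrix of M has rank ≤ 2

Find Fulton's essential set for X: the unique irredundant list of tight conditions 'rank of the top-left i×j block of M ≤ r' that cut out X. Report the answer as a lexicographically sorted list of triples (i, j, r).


Computing R[i][j] = min implied NW-rank bound (n=5, 13 conditions):

  i=1: 1  1  1  1  1
  i=2: 1  1  2  2  2
  i=3: 1  1  2  2  3
  i=4: 1  2  3  3  4
  i=5: 1  2  3  4  5

so w = (1, 3, 5, 2, 4).

Fulton essential set (2 of the 3 Rothe cells):

[(3, 2, 1), (3, 4, 2)]


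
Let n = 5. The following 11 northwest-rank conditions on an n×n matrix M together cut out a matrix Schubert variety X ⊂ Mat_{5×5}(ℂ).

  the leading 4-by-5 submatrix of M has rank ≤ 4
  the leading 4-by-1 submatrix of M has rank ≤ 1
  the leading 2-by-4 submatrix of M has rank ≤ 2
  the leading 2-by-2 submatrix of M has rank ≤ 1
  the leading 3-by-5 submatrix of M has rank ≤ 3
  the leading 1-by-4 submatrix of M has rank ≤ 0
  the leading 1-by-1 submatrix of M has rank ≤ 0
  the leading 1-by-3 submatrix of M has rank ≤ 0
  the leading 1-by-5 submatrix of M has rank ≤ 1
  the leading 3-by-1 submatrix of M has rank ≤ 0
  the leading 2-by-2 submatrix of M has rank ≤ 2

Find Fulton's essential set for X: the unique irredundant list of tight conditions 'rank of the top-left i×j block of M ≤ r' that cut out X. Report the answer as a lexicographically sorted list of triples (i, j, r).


Recovering R(i,j) via the rank-extension bound from the 11 conditions:

  row 1: 0 | 0 | 0 | 0 | 1
  row 2: 0 | 1 | 1 | 1 | 2
  row 3: 0 | 1 | 2 | 2 | 3
  row 4: 1 | 2 | 3 | 3 | 4
  row 5: 1 | 2 | 3 | 4 | 5

giving w = (5, 2, 3, 1, 4) via Δ²R.

D(w) has 6 cells with 2 SE-corners; essential set:

[(1, 4, 0), (3, 1, 0)]


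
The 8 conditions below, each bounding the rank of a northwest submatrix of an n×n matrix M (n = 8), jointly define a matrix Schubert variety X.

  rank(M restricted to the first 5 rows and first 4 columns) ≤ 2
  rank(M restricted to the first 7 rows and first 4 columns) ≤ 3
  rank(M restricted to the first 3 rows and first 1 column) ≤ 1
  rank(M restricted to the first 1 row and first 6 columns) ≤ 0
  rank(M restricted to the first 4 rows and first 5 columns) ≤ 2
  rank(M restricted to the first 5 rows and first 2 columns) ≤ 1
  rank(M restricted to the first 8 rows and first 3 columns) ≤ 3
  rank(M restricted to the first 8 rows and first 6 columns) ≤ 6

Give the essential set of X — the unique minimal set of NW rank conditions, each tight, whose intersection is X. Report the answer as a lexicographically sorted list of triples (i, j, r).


The tightest implied rank at each (i,j), from the 8 conditions:

  0 0 0 0 0 0 1 1
  1 1 1 1 1 1 2 2
  1 1 2 2 2 2 3 3
  1 1 2 2 2 3 4 4
  1 1 2 2 3 4 5 5
  1 2 3 3 4 5 6 6
  1 2 3 3 4 5 6 7
  1 2 3 4 5 6 7 8

hence w(1..8) = (7, 1, 3, 6, 5, 2, 8, 4).

5 SE-corners of the 13-cell Rothe diagram give Ess(w):

[(1, 6, 0), (4, 5, 2), (5, 2, 1), (5, 4, 2), (7, 4, 3)]


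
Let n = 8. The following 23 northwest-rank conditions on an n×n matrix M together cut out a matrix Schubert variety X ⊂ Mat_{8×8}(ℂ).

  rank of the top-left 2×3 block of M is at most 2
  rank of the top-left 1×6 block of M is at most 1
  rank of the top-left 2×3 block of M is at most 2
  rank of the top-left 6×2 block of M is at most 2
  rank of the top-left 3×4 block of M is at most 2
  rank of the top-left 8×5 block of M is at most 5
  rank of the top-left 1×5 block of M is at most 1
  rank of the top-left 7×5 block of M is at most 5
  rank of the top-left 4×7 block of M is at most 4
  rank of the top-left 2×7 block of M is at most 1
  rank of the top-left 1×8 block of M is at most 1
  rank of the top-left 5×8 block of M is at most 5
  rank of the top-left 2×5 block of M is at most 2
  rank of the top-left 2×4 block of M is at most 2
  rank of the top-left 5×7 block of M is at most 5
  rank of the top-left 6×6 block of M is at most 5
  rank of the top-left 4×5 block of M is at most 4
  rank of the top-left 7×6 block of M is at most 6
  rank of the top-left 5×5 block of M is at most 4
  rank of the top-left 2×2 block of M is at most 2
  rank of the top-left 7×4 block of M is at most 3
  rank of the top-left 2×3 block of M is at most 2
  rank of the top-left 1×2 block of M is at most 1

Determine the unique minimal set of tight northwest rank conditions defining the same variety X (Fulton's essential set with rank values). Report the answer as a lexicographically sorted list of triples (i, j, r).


Rank table r_w(8×8) implied by the 23 constraints:

  1  1  1  1  1  1  1  1
  1  1  1  1  1  1  1  2
  1  2  2  2  2  2  2  3
  1  2  3  3  3  3  3  4
  1  2  3  3  4  4  4  5
  1  2  3  3  4  5  5  6
  1  2  3  3  4  5  6  7
  1  2  3  4  5  6  7  8

the unique w with this rank table is (1, 8, 2, 3, 5, 6, 7, 4).

|D(w)|=9, |Ess(w)|=2:

[(2, 7, 1), (7, 4, 3)]


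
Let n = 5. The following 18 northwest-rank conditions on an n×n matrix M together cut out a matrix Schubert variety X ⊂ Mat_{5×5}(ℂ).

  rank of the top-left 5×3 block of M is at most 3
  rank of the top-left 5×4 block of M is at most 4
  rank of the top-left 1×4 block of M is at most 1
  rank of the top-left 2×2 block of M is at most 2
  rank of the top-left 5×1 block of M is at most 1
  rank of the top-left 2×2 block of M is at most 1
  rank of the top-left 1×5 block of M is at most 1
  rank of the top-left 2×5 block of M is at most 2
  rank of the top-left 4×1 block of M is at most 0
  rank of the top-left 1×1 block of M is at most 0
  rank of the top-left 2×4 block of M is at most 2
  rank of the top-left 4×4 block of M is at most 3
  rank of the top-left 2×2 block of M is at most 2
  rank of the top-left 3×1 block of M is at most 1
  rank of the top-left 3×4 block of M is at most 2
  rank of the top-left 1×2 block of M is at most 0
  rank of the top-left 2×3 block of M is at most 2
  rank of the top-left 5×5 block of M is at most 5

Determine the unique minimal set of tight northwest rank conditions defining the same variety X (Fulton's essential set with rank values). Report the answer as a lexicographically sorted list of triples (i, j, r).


The tightest implied rank at each (i,j), from the 18 conditions:

  row 1: 0 0 1 1 1
  row 2: 0 1 2 2 2
  row 3: 0 1 2 2 3
  row 4: 0 1 2 3 4
  row 5: 1 2 3 4 5

the unique w with this rank table is (3, 2, 5, 4, 1).

|D(w)|=6, |Ess(w)|=3:

[(1, 2, 0), (3, 4, 2), (4, 1, 0)]


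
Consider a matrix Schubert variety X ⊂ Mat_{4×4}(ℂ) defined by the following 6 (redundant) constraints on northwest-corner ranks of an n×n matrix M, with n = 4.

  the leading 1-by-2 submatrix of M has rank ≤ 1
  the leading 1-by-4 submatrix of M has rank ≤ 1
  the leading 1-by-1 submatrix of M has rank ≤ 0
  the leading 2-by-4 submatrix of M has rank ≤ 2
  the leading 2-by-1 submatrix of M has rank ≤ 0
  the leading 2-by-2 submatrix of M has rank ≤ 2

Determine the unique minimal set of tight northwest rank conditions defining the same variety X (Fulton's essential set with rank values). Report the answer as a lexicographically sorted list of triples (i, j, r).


Reconstructing r_w from the 6 given conditions:

  R[1]: 0 | 1 | 1 | 1
  R[2]: 0 | 1 | 2 | 2
  R[3]: 1 | 2 | 3 | 3
  R[4]: 1 | 2 | 3 | 4

reading off 1-entries of Δ²R: w = (2, 3, 1, 4).

1 SE-corner of the 2-cell Rothe diagram gives Ess(w):

[(2, 1, 0)]


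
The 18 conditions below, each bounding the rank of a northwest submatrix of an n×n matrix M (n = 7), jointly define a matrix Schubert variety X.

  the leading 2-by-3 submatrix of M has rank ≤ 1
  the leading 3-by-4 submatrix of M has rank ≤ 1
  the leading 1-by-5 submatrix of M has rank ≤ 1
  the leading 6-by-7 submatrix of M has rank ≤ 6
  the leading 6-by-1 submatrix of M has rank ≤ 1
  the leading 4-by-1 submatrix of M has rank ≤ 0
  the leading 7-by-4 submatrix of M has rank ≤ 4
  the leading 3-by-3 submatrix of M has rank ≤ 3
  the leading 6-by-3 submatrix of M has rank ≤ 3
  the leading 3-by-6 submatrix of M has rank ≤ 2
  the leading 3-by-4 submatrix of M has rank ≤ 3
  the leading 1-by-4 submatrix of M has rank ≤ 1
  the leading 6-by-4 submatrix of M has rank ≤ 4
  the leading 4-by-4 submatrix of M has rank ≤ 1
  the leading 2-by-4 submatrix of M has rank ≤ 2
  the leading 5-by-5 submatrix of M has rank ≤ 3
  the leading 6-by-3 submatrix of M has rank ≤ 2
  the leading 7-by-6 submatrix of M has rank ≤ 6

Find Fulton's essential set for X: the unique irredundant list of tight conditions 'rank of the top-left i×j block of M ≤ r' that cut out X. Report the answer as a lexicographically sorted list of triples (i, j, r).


The tightest implied rank at each (i,j), from the 18 conditions:

  row 1: 0 1 1 1 1 1 1
  row 2: 0 1 1 1 2 2 2
  row 3: 0 1 1 1 2 2 3
  row 4: 0 1 1 1 2 3 4
  row 5: 1 2 2 2 3 4 5
  row 6: 1 2 2 3 4 5 6
  row 7: 1 2 3 4 5 6 7

hence w(1..7) = (2, 5, 7, 6, 1, 4, 3).

ℓ(w)=12; the 4 essential cells (i,j,r):

[(3, 6, 2), (4, 1, 0), (4, 4, 1), (6, 3, 2)]


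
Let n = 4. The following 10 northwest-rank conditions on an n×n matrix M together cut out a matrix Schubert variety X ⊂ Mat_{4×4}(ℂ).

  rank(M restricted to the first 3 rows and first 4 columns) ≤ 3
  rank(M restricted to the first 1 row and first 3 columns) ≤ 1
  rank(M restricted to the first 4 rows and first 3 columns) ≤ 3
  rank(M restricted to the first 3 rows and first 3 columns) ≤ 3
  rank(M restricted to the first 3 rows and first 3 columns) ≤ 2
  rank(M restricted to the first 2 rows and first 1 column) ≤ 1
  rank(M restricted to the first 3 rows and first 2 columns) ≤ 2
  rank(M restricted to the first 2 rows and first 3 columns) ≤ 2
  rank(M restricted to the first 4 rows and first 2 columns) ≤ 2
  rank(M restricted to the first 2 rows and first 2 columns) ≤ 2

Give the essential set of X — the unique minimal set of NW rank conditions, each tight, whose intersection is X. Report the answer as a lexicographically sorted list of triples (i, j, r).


Computing R[i][j] = min implied NW-rank bound (n=4, 10 conditions):

  row 1: 1, 1, 1, 1
  row 2: 1, 2, 2, 2
  row 3: 1, 2, 2, 3
  row 4: 1, 2, 3, 4

so w = (1, 2, 4, 3).

D(w) has 1 cell with 1 SE-corner; essential set:

[(3, 3, 2)]


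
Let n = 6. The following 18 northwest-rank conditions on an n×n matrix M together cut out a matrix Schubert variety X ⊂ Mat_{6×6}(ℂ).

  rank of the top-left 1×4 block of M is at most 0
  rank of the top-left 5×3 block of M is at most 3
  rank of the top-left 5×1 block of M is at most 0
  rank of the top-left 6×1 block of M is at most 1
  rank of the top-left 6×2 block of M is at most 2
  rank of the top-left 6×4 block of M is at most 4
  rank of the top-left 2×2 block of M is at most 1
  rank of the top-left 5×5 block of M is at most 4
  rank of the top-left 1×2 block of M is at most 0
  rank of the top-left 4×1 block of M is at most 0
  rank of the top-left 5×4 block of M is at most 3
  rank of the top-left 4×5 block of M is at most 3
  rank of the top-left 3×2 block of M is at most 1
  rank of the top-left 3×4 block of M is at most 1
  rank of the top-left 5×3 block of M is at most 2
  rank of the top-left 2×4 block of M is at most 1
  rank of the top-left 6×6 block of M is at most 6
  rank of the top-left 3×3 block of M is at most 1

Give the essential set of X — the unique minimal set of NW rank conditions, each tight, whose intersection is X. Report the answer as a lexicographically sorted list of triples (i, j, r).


The tightest implied rank at each (i,j), from the 18 conditions:

  R[1]: 0 | 0 | 0 | 0 | 1 | 1
  R[2]: 0 | 1 | 1 | 1 | 2 | 2
  R[3]: 0 | 1 | 1 | 1 | 2 | 3
  R[4]: 0 | 1 | 2 | 2 | 3 | 4
  R[5]: 0 | 1 | 2 | 3 | 4 | 5
  R[6]: 1 | 2 | 3 | 4 | 5 | 6

second differences of R give the permutation w = (5, 2, 6, 3, 4, 1).

Rothe diagram D(w) (10 cells), 3 SE-corners (essential conditions):

[(1, 4, 0), (3, 4, 1), (5, 1, 0)]


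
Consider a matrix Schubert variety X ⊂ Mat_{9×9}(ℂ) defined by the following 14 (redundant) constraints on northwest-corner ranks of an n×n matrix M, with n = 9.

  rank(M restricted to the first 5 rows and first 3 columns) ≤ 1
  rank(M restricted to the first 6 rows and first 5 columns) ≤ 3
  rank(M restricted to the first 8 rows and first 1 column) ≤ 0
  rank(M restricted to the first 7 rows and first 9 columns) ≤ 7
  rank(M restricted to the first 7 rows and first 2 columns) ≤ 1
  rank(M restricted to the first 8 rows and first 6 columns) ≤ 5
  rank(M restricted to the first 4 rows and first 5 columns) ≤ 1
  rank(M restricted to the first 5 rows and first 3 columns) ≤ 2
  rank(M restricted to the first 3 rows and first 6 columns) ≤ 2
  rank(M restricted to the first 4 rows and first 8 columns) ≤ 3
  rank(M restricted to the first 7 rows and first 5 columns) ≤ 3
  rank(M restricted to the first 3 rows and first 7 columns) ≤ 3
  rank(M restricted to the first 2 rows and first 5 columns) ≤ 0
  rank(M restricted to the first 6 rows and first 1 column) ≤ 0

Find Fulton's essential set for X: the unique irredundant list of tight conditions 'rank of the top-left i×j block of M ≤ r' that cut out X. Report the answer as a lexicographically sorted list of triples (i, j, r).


The tightest implied rank at each (i,j), from the 14 conditions:

  row 1: 0  0  0  0  0  1  1  1  1
  row 2: 0  0  0  0  0  1  2  2  2
  row 3: 0  1  1  1  1  2  3  3  3
  row 4: 0  1  1  1  1  2  3  3  4
  row 5: 0  1  1  2  2  3  4  4  5
  row 6: 0  1  2  3  3  4  5  5  6
  row 7: 0  1  2  3  3  4  5  6  7
  row 8: 0  1  2  3  4  5  6  7  8
  row 9: 1  2  3  4  5  6  7  8  9

reading off 1-entries of Δ²R: w = (6, 7, 2, 9, 4, 3, 8, 5, 1).

Rothe diagram D(w) (22 cells), 6 SE-corners (essential conditions):

[(2, 5, 0), (4, 5, 1), (4, 8, 3), (5, 3, 1), (7, 5, 3), (8, 1, 0)]


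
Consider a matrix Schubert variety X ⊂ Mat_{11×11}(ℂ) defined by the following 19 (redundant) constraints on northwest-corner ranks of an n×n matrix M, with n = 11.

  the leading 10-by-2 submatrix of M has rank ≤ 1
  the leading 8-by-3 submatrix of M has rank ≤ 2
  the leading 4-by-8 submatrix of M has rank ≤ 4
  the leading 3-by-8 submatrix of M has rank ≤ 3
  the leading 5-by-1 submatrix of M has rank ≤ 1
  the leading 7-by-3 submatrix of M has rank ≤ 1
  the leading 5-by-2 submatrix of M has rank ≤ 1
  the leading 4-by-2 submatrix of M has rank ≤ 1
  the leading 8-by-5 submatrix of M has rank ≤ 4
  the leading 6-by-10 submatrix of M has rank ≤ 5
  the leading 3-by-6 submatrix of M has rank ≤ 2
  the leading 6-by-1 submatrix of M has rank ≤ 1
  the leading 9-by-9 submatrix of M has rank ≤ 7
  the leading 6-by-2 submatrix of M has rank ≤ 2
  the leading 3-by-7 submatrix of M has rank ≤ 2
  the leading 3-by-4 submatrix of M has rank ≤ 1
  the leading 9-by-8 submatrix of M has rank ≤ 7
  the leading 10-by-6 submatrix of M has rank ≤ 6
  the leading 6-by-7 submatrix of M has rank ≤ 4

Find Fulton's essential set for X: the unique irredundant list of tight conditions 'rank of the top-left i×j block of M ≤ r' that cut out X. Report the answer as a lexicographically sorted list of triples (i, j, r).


Recovering R(i,j) via the rank-extension bound from the 19 conditions:

  row 1: 1 | 1 | 1 | 1 | 1 | 1 | 1 | 1 | 1 | 1 | 1
  row 2: 1 | 1 | 1 | 1 | 2 | 2 | 2 | 2 | 2 | 2 | 2
  row 3: 1 | 1 | 1 | 1 | 2 | 2 | 2 | 3 | 3 | 3 | 3
  row 4: 1 | 1 | 1 | 2 | 3 | 3 | 3 | 4 | 4 | 4 | 4
  row 5: 1 | 1 | 1 | 2 | 3 | 4 | 4 | 5 | 5 | 5 | 5
  row 6: 1 | 1 | 1 | 2 | 3 | 4 | 4 | 5 | 5 | 5 | 6
  row 7: 1 | 1 | 1 | 2 | 3 | 4 | 5 | 6 | 6 | 6 | 7
  row 8: 1 | 1 | 2 | 3 | 4 | 5 | 6 | 7 | 7 | 7 | 8
  row 9: 1 | 1 | 2 | 3 | 4 | 5 | 6 | 7 | 7 | 8 | 9
  row 10: 1 | 1 | 2 | 3 | 4 | 5 | 6 | 7 | 8 | 9 | 10
  row 11: 1 | 2 | 3 | 4 | 5 | 6 | 7 | 8 | 9 | 10 | 11

second differences of R give the permutation w = (1, 5, 8, 4, 6, 11, 7, 3, 10, 9, 2).

D(w) has 23 cells with 7 SE-corners; essential set:

[(3, 4, 1), (3, 7, 2), (6, 7, 4), (6, 10, 5), (7, 3, 1), (9, 9, 7), (10, 2, 1)]


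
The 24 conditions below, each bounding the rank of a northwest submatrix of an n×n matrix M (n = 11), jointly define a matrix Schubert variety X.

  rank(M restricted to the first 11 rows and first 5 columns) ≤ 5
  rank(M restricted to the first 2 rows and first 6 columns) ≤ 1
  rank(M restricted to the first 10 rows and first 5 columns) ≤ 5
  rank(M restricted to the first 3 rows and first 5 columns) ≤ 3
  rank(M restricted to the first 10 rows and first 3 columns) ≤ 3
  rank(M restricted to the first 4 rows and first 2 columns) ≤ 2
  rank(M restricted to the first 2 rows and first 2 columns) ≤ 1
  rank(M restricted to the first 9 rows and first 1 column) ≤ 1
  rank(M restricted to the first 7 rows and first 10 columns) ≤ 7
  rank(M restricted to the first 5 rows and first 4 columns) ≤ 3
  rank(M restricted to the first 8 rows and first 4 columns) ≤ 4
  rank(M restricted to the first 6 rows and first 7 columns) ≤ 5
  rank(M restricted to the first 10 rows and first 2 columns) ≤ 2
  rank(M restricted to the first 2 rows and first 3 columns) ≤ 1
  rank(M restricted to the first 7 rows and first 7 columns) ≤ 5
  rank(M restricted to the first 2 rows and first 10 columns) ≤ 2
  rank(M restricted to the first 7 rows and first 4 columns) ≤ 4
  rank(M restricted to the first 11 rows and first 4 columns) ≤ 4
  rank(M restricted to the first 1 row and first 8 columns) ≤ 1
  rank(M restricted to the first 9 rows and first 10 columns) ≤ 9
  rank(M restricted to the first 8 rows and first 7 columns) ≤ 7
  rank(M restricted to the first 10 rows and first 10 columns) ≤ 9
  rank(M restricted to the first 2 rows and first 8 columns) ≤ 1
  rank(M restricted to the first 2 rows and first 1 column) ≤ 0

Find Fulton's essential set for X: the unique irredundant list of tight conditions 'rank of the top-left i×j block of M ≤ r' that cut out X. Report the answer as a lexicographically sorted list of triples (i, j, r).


The tightest implied rank at each (i,j), from the 24 conditions:

  i=1: 0, 1, 1, 1, 1, 1, 1, 1, 1, 1, 1
  i=2: 0, 1, 1, 1, 1, 1, 1, 1, 2, 2, 2
  i=3: 1, 2, 2, 2, 2, 2, 2, 2, 3, 3, 3
  i=4: 1, 2, 3, 3, 3, 3, 3, 3, 4, 4, 4
  i=5: 1, 2, 3, 3, 4, 4, 4, 4, 5, 5, 5
  i=6: 1, 2, 3, 4, 5, 5, 5, 5, 6, 6, 6
  i=7: 1, 2, 3, 4, 5, 5, 5, 6, 7, 7, 7
  i=8: 1, 2, 3, 4, 5, 6, 6, 7, 8, 8, 8
  i=9: 1, 2, 3, 4, 5, 6, 7, 8, 9, 9, 9
  i=10: 1, 2, 3, 4, 5, 6, 7, 8, 9, 9, 10
  i=11: 1, 2, 3, 4, 5, 6, 7, 8, 9, 10, 11

the unique w with this rank table is (2, 9, 1, 3, 5, 4, 8, 6, 7, 11, 10).

D(w) has 12 cells with 5 SE-corners; essential set:

[(2, 1, 0), (2, 8, 1), (5, 4, 3), (7, 7, 5), (10, 10, 9)]


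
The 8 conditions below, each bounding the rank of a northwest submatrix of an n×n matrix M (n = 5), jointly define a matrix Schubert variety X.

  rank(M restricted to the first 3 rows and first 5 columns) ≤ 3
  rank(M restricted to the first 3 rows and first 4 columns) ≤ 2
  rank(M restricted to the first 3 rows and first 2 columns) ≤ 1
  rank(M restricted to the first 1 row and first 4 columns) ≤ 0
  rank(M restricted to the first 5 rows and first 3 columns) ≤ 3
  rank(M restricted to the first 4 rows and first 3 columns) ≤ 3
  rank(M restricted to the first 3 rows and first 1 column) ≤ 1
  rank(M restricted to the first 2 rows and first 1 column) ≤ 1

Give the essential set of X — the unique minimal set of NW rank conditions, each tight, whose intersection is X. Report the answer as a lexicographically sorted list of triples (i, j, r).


The tightest implied rank at each (i,j), from the 8 conditions:

  row 1: 0, 0, 0, 0, 1
  row 2: 1, 1, 1, 1, 2
  row 3: 1, 1, 2, 2, 3
  row 4: 1, 2, 3, 3, 4
  row 5: 1, 2, 3, 4, 5

hence w(1..5) = (5, 1, 3, 2, 4).

|D(w)|=5, |Ess(w)|=2:

[(1, 4, 0), (3, 2, 1)]


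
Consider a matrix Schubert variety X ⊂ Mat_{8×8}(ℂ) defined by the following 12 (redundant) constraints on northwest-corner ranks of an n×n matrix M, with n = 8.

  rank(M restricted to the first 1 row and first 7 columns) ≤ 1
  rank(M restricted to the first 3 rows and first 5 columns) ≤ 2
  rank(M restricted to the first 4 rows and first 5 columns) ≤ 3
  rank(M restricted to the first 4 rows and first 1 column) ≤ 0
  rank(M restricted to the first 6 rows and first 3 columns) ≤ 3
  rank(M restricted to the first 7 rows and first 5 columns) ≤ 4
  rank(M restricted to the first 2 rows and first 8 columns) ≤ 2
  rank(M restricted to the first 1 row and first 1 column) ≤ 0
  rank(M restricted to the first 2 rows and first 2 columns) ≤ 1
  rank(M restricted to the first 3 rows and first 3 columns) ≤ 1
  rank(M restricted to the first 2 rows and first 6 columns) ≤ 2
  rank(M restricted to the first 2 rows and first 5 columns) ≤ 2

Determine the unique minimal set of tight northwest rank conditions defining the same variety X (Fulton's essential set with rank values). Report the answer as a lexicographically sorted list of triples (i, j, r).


Computing R[i][j] = min implied NW-rank bound (n=8, 12 conditions):

  0, 1, 1, 1, 1, 1, 1, 1
  0, 1, 1, 2, 2, 2, 2, 2
  0, 1, 1, 2, 2, 3, 3, 3
  0, 1, 2, 3, 3, 4, 4, 4
  1, 2, 3, 4, 4, 5, 5, 5
  1, 2, 3, 4, 4, 5, 6, 6
  1, 2, 3, 4, 4, 5, 6, 7
  1, 2, 3, 4, 5, 6, 7, 8

so w = (2, 4, 6, 3, 1, 7, 8, 5).

D(w) has 9 cells with 4 SE-corners; essential set:

[(3, 3, 1), (3, 5, 2), (4, 1, 0), (7, 5, 4)]


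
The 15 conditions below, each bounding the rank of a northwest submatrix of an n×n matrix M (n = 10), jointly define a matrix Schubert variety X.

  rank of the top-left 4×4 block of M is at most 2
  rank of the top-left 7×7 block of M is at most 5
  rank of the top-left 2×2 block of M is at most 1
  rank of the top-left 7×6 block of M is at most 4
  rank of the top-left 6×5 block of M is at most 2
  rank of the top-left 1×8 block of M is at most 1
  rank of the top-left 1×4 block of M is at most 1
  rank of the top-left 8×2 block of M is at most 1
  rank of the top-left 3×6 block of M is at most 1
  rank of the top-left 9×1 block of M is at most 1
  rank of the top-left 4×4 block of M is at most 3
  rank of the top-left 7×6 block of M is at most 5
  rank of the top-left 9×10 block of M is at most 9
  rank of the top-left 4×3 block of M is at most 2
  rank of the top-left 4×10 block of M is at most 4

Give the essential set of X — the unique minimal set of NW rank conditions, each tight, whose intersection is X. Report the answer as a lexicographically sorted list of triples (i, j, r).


Rank table r_w(10×10) implied by the 15 constraints:

  i=1: 1 | 1 | 1 | 1 | 1 | 1 | 1 | 1 | 1 | 1
  i=2: 1 | 1 | 1 | 1 | 1 | 1 | 2 | 2 | 2 | 2
  i=3: 1 | 1 | 1 | 1 | 1 | 1 | 2 | 3 | 3 | 3
  i=4: 1 | 1 | 2 | 2 | 2 | 2 | 3 | 4 | 4 | 4
  i=5: 1 | 1 | 2 | 2 | 2 | 3 | 4 | 5 | 5 | 5
  i=6: 1 | 1 | 2 | 2 | 2 | 3 | 4 | 5 | 6 | 6
  i=7: 1 | 1 | 2 | 3 | 3 | 4 | 5 | 6 | 7 | 7
  i=8: 1 | 1 | 2 | 3 | 4 | 5 | 6 | 7 | 8 | 8
  i=9: 1 | 2 | 3 | 4 | 5 | 6 | 7 | 8 | 9 | 9
  i=10: 1 | 2 | 3 | 4 | 5 | 6 | 7 | 8 | 9 | 10

the unique w with this rank table is (1, 7, 8, 3, 6, 9, 4, 5, 2, 10).

Rothe diagram D(w) (19 cells), 3 SE-corners (essential conditions):

[(3, 6, 1), (6, 5, 2), (8, 2, 1)]


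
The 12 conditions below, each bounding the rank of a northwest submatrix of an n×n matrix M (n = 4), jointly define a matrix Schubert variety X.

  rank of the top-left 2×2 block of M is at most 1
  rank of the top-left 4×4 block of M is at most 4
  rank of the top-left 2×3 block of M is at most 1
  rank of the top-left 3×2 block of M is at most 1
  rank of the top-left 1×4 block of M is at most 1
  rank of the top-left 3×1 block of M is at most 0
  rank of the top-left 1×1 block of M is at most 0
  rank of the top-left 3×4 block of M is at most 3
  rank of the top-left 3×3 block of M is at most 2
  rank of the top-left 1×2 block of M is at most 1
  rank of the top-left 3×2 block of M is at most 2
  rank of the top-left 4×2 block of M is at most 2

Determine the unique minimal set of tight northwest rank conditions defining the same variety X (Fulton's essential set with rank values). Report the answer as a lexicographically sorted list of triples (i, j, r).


Rank table r_w(4×4) implied by the 12 constraints:

  row 1: 0  1  1  1
  row 2: 0  1  1  2
  row 3: 0  1  2  3
  row 4: 1  2  3  4

giving w = (2, 4, 3, 1) via Δ²R.

2 SE-corners of the 4-cell Rothe diagram give Ess(w):

[(2, 3, 1), (3, 1, 0)]


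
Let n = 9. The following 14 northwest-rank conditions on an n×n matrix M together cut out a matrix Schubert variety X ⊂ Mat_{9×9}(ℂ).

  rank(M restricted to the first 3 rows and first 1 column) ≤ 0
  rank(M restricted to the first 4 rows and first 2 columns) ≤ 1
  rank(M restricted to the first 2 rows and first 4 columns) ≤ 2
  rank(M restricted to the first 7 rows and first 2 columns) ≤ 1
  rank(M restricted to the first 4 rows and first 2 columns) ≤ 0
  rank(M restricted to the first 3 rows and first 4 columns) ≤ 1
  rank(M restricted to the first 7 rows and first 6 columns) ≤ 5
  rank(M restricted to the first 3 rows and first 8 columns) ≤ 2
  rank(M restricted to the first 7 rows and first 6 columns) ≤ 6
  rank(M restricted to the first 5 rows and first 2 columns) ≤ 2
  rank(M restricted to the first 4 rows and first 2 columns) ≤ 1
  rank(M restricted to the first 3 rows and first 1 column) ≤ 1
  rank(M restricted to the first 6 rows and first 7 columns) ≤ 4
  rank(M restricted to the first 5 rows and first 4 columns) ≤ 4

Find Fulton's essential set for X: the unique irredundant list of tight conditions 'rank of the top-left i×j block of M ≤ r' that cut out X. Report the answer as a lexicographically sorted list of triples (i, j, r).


Reconstructing r_w from the 14 given conditions:

  i=1: 0 | 0 | 1 | 1 | 1 | 1 | 1 | 1 | 1
  i=2: 0 | 0 | 1 | 1 | 2 | 2 | 2 | 2 | 2
  i=3: 0 | 0 | 1 | 1 | 2 | 2 | 2 | 2 | 3
  i=4: 0 | 0 | 1 | 2 | 3 | 3 | 3 | 3 | 4
  i=5: 1 | 1 | 2 | 3 | 4 | 4 | 4 | 4 | 5
  i=6: 1 | 1 | 2 | 3 | 4 | 4 | 4 | 5 | 6
  i=7: 1 | 1 | 2 | 3 | 4 | 5 | 5 | 6 | 7
  i=8: 1 | 2 | 3 | 4 | 5 | 6 | 6 | 7 | 8
  i=9: 1 | 2 | 3 | 4 | 5 | 6 | 7 | 8 | 9

hence w(1..9) = (3, 5, 9, 4, 1, 8, 6, 2, 7).

Fulton essential set (5 of the 17 Rothe cells):

[(3, 4, 1), (3, 8, 2), (4, 2, 0), (6, 7, 4), (7, 2, 1)]


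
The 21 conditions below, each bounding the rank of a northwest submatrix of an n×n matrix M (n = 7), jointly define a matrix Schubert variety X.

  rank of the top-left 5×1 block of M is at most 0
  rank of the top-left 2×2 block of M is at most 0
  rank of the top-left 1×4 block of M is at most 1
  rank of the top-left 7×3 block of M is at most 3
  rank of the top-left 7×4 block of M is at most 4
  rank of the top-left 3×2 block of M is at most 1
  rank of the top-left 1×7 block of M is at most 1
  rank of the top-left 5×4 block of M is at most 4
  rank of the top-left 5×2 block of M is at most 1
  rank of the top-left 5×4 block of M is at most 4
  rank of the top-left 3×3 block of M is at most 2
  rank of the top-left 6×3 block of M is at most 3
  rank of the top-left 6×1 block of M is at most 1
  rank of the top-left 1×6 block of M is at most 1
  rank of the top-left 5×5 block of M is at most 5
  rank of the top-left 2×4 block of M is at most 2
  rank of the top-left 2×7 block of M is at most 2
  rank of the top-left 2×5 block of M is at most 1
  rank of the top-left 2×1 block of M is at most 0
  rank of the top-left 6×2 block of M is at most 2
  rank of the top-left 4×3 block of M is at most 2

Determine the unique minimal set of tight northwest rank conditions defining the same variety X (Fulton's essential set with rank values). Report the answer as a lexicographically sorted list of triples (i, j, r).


Reconstructing r_w from the 21 given conditions:

  i=1: 0, 0, 1, 1, 1, 1, 1
  i=2: 0, 0, 1, 1, 1, 2, 2
  i=3: 0, 1, 2, 2, 2, 3, 3
  i=4: 0, 1, 2, 3, 3, 4, 4
  i=5: 0, 1, 2, 3, 4, 5, 5
  i=6: 1, 2, 3, 4, 5, 6, 6
  i=7: 1, 2, 3, 4, 5, 6, 7

so w = (3, 6, 2, 4, 5, 1, 7).

D(w) has 9 cells with 3 SE-corners; essential set:

[(2, 2, 0), (2, 5, 1), (5, 1, 0)]


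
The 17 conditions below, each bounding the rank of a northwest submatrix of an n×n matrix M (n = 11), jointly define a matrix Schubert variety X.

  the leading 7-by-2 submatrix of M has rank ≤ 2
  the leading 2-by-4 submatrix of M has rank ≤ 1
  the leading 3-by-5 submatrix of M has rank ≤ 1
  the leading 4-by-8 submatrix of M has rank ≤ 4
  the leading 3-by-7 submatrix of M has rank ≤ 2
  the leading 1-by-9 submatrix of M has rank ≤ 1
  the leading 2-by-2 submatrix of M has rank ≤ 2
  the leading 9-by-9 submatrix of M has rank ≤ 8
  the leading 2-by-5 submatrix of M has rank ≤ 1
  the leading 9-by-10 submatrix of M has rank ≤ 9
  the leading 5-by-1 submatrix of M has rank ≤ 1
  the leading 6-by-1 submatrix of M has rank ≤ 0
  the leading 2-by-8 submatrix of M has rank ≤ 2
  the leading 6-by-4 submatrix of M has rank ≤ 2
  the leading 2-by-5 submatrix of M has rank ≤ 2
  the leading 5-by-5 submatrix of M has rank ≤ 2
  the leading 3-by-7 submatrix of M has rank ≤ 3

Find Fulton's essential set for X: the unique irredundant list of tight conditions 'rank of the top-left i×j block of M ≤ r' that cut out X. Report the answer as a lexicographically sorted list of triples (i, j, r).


Computing R[i][j] = min implied NW-rank bound (n=11, 17 conditions):

  R[1]: 0 | 1 | 1 | 1 | 1 | 1 | 1 | 1 | 1 | 1 | 1
  R[2]: 0 | 1 | 1 | 1 | 1 | 2 | 2 | 2 | 2 | 2 | 2
  R[3]: 0 | 1 | 1 | 1 | 1 | 2 | 2 | 3 | 3 | 3 | 3
  R[4]: 0 | 1 | 2 | 2 | 2 | 3 | 3 | 4 | 4 | 4 | 4
  R[5]: 0 | 1 | 2 | 2 | 2 | 3 | 4 | 5 | 5 | 5 | 5
  R[6]: 0 | 1 | 2 | 2 | 3 | 4 | 5 | 6 | 6 | 6 | 6
  R[7]: 1 | 2 | 3 | 3 | 4 | 5 | 6 | 7 | 7 | 7 | 7
  R[8]: 1 | 2 | 3 | 4 | 5 | 6 | 7 | 8 | 8 | 8 | 8
  R[9]: 1 | 2 | 3 | 4 | 5 | 6 | 7 | 8 | 8 | 9 | 9
  R[10]: 1 | 2 | 3 | 4 | 5 | 6 | 7 | 8 | 9 | 10 | 10
  R[11]: 1 | 2 | 3 | 4 | 5 | 6 | 7 | 8 | 9 | 10 | 11

hence w(1..11) = (2, 6, 8, 3, 7, 5, 1, 4, 10, 9, 11).

ℓ(w)=17; the 6 essential cells (i,j,r):

[(3, 5, 1), (3, 7, 2), (5, 5, 2), (6, 1, 0), (6, 4, 2), (9, 9, 8)]


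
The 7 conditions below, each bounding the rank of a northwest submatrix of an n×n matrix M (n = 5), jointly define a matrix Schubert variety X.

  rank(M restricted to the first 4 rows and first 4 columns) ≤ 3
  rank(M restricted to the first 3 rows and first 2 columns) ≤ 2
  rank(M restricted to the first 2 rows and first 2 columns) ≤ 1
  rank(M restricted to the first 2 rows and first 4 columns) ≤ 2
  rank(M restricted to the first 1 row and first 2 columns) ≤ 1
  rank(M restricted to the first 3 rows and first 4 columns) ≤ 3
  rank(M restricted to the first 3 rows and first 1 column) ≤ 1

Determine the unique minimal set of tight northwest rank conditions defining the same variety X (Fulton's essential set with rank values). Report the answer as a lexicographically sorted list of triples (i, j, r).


Reconstructing r_w from the 7 given conditions:

  i=1: 1, 1, 1, 1, 1
  i=2: 1, 1, 2, 2, 2
  i=3: 1, 2, 3, 3, 3
  i=4: 1, 2, 3, 3, 4
  i=5: 1, 2, 3, 4, 5

second differences of R give the permutation w = (1, 3, 2, 5, 4).

2 SE-corners of the 2-cell Rothe diagram give Ess(w):

[(2, 2, 1), (4, 4, 3)]


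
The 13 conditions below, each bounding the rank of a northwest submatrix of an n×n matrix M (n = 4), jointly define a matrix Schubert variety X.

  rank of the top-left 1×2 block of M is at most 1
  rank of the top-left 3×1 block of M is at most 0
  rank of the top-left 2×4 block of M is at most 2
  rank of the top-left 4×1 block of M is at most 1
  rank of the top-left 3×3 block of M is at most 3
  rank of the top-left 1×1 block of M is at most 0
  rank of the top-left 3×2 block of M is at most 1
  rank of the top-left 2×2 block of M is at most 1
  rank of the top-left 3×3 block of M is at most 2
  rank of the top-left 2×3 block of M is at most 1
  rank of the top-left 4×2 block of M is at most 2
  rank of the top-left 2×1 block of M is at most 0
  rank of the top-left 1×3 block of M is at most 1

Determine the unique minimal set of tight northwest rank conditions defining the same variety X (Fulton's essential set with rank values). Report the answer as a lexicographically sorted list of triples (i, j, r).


Rank table r_w(4×4) implied by the 13 constraints:

  i=1: 0 | 1 | 1 | 1
  i=2: 0 | 1 | 1 | 2
  i=3: 0 | 1 | 2 | 3
  i=4: 1 | 2 | 3 | 4

the unique w with this rank table is (2, 4, 3, 1).

|D(w)|=4, |Ess(w)|=2:

[(2, 3, 1), (3, 1, 0)]


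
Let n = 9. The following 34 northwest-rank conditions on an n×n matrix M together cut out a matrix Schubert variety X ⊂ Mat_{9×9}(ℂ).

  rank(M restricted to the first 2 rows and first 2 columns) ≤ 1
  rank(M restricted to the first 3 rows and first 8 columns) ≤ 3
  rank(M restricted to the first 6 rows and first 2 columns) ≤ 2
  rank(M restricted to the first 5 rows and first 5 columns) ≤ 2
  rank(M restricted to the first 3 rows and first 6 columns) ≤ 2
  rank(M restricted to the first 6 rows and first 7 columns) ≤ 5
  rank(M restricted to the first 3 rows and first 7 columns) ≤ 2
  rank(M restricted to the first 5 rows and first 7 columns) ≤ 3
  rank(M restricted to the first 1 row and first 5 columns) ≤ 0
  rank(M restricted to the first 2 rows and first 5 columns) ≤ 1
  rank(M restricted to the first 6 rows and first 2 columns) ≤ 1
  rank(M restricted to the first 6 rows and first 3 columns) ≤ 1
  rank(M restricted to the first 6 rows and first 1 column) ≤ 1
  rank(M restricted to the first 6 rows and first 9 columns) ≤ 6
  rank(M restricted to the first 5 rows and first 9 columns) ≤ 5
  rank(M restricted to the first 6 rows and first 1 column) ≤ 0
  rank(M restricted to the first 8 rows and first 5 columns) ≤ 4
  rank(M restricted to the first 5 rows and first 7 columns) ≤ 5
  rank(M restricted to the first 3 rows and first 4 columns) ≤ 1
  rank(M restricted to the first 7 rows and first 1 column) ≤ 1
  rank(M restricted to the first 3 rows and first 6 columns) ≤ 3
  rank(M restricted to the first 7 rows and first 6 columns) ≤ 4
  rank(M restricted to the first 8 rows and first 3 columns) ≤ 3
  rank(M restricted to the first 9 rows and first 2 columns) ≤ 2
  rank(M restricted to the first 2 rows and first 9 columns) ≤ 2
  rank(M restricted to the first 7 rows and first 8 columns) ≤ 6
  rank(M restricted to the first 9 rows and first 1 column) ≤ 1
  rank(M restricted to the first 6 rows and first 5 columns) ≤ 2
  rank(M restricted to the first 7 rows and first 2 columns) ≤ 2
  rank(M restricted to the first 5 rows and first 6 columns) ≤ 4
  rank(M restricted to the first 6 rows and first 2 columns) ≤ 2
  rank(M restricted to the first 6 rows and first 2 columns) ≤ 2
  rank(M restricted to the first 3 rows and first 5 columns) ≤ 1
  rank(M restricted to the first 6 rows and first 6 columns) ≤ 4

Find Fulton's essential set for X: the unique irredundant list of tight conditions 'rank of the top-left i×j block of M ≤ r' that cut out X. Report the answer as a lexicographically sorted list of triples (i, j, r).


Propagating the 34 rank bounds to every northwest block:

  i=1: 0  0  0  0  0  1  1  1  1
  i=2: 0  1  1  1  1  2  2  2  2
  i=3: 0  1  1  1  1  2  2  3  3
  i=4: 0  1  1  2  2  3  3  4  4
  i=5: 0  1  1  2  2  3  3  4  5
  i=6: 0  1  1  2  2  3  4  5  6
  i=7: 1  2  2  3  3  4  5  6  7
  i=8: 1  2  3  4  4  5  6  7  8
  i=9: 1  2  3  4  5  6  7  8  9

so w = (6, 2, 8, 4, 9, 7, 1, 3, 5).

D(w) has 20 cells with 7 SE-corners; essential set:

[(1, 5, 0), (3, 5, 1), (3, 7, 2), (5, 7, 3), (6, 1, 0), (6, 3, 1), (6, 5, 2)]


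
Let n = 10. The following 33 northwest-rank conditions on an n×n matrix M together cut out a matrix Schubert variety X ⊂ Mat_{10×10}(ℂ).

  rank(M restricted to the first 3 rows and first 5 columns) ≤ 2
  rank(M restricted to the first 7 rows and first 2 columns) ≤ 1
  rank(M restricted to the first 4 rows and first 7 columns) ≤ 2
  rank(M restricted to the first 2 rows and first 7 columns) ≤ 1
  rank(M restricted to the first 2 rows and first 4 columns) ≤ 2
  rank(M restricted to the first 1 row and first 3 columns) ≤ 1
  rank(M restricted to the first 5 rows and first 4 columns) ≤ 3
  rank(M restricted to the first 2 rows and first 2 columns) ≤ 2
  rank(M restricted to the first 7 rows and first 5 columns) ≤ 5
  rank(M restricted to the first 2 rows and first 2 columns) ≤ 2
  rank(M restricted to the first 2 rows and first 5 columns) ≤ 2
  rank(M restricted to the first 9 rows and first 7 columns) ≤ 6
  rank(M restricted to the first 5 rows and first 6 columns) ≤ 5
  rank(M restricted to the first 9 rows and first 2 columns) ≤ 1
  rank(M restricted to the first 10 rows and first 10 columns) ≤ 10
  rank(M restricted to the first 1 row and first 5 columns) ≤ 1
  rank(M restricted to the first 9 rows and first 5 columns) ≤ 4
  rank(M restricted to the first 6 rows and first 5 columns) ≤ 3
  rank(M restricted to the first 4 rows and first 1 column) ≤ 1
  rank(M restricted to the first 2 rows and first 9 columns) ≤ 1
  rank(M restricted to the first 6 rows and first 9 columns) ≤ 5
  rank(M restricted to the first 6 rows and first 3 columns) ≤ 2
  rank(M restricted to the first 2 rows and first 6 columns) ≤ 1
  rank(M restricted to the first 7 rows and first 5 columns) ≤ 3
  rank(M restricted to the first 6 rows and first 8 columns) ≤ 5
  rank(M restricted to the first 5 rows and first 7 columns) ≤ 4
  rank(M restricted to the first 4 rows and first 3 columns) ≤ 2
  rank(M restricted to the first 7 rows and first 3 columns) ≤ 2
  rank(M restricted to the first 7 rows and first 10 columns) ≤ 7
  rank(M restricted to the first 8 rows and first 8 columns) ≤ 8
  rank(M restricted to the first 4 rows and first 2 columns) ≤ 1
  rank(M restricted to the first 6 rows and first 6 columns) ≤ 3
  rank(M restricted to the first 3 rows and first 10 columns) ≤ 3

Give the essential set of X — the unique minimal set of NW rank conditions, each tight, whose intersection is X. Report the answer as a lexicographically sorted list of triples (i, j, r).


The tightest implied rank at each (i,j), from the 33 conditions:

  i=1: 1 | 1 | 1 | 1 | 1 | 1 | 1 | 1 | 1 | 1
  i=2: 1 | 1 | 1 | 1 | 1 | 1 | 1 | 1 | 1 | 2
  i=3: 1 | 1 | 2 | 2 | 2 | 2 | 2 | 2 | 2 | 3
  i=4: 1 | 1 | 2 | 2 | 2 | 2 | 2 | 3 | 3 | 4
  i=5: 1 | 1 | 2 | 3 | 3 | 3 | 3 | 4 | 4 | 5
  i=6: 1 | 1 | 2 | 3 | 3 | 3 | 4 | 5 | 5 | 6
  i=7: 1 | 1 | 2 | 3 | 3 | 4 | 5 | 6 | 6 | 7
  i=8: 1 | 1 | 2 | 3 | 4 | 5 | 6 | 7 | 7 | 8
  i=9: 1 | 1 | 2 | 3 | 4 | 5 | 6 | 7 | 8 | 9
  i=10: 1 | 2 | 3 | 4 | 5 | 6 | 7 | 8 | 9 | 10

reading off 1-entries of Δ²R: w = (1, 10, 3, 8, 4, 7, 6, 5, 9, 2).

ℓ(w)=22; the 5 essential cells (i,j,r):

[(2, 9, 1), (4, 7, 2), (6, 6, 3), (7, 5, 3), (9, 2, 1)]
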